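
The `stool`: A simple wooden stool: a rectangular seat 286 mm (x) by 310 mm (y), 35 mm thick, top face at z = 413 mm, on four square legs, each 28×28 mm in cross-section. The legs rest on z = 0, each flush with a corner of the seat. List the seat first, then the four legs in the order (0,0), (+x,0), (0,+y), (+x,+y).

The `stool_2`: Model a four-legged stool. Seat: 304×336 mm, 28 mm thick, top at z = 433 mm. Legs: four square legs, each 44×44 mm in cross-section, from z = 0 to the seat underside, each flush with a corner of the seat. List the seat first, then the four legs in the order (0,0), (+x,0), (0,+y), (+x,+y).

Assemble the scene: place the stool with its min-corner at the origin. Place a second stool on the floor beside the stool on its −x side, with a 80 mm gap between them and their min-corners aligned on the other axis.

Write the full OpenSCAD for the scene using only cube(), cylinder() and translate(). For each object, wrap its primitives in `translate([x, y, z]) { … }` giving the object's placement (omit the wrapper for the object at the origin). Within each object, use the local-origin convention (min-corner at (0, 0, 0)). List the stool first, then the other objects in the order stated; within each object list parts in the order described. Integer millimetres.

translate([0, 0, 378]) cube([286, 310, 35]);
cube([28, 28, 378]);
translate([258, 0, 0]) cube([28, 28, 378]);
translate([0, 282, 0]) cube([28, 28, 378]);
translate([258, 282, 0]) cube([28, 28, 378]);
translate([-384, 0, 0]) {
  translate([0, 0, 405]) cube([304, 336, 28]);
  cube([44, 44, 405]);
  translate([260, 0, 0]) cube([44, 44, 405]);
  translate([0, 292, 0]) cube([44, 44, 405]);
  translate([260, 292, 0]) cube([44, 44, 405]);
}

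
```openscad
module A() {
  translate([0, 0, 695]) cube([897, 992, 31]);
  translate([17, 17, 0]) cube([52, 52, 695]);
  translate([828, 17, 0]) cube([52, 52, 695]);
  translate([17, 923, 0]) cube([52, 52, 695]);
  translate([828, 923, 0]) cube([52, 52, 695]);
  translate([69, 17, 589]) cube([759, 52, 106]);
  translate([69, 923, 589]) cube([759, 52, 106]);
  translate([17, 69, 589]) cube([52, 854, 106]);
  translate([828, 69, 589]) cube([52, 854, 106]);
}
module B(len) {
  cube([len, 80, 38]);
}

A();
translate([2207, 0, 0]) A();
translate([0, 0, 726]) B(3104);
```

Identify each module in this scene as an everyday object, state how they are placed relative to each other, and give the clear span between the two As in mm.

A is a table. B is a beam. A beam spans the tops of two tables. The clear span between the two tables is 1310 mm.

Second table starts at x = 2207; first ends at x = 897; clear span = 2207 − 897 = 1310 mm.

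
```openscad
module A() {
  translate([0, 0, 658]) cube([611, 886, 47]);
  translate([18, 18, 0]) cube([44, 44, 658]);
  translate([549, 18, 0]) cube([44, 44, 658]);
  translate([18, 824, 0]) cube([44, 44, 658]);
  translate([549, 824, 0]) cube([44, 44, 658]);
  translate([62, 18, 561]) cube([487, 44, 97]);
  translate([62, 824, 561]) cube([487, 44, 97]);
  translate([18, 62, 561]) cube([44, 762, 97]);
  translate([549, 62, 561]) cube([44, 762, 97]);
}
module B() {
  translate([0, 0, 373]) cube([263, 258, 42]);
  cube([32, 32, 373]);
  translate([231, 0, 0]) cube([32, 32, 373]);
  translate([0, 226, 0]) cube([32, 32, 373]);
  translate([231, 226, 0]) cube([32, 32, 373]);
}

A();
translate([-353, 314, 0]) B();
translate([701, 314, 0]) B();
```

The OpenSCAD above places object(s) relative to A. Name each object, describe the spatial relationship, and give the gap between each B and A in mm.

Each stool's nearest face is 90 mm from the table's bounding box.

A is a table. B is a stool. Two stools sit around the table at the −x, +x sides. The gap between each stool and the table is 90 mm.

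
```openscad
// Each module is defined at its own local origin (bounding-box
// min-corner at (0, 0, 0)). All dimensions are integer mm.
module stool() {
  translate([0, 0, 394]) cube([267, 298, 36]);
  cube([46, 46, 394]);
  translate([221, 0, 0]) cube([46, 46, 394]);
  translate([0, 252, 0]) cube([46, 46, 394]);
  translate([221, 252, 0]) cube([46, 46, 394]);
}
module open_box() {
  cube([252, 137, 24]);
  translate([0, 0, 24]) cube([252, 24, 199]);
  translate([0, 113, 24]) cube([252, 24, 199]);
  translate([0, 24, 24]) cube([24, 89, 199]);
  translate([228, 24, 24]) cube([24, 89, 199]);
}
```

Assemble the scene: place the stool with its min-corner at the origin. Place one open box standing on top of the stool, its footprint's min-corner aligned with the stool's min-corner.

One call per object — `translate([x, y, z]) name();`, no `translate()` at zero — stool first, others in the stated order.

stool();
translate([0, 0, 430]) open_box();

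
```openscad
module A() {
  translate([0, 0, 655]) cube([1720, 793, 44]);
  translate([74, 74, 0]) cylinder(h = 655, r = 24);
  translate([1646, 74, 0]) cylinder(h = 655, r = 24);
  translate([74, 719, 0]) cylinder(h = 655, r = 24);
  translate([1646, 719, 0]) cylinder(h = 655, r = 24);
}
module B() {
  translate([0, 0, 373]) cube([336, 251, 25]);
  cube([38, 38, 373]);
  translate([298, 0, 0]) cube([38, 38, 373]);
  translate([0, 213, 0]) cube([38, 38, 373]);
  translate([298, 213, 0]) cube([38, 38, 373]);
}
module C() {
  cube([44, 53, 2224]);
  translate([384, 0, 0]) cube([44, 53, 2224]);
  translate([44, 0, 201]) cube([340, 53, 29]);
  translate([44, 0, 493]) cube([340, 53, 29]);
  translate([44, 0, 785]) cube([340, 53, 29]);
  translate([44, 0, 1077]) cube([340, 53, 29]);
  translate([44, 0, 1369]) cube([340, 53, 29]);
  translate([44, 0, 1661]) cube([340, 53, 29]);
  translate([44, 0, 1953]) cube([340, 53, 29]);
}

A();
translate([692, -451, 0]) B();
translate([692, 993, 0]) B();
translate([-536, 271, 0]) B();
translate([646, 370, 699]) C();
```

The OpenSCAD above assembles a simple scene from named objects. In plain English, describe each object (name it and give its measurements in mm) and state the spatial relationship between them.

A is a rectangular dining table. The top is 1720×793×44 mm with its upper surface at z = 699 mm. It stands on four round legs of 48 mm diameter, each leg's bounding box inset 50 mm from the nearest pair of top edges, running from the floor to the underside of the top.

B is a four-legged stool. The seat is a 336×251×25 mm slab whose top surface is at z = 398 mm; four square legs, each 38×38 mm in cross-section, run from the floor (z = 0) to the underside of the seat, each flush with a corner of the seat.

C is a wooden ladder with two side rails of 44×53 mm section and 2224 mm height, set 428 mm apart overall. Between them run 7 rectangular rungs (53 mm deep, 29 mm thick), front faces flush with the rails' −y face. The bottom of the first rung is 201 mm above the floor and each subsequent rung is 292 mm higher than the one below.

Three stools sit around the table at the −y, +y, −x sides. The ladder is on top of the table, centred.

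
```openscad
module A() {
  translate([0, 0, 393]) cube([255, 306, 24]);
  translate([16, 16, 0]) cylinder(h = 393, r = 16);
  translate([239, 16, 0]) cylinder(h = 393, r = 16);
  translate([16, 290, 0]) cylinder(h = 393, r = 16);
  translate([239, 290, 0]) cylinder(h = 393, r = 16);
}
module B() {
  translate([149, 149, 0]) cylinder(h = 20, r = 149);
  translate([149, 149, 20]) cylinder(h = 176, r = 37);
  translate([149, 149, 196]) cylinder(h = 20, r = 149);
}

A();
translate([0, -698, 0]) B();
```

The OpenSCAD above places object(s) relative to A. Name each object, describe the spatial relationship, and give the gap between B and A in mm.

The spool's nearest face is 400 mm from the stool's −y face.

A is a stool. B is a spool. The spool is on the floor beside the stool on its −y side. The gap between the spool and the stool is 400 mm.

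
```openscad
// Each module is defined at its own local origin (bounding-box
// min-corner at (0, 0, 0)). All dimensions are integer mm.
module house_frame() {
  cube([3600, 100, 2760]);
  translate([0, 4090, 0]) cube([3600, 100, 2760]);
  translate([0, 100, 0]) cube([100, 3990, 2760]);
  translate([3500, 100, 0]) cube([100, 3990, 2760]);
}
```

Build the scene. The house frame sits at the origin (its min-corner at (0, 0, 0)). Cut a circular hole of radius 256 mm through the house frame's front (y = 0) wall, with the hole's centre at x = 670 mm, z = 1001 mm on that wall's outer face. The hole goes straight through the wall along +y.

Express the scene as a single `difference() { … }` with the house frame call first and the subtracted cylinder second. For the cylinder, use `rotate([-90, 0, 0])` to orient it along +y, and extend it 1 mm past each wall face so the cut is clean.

difference() {
  house_frame();
  translate([670, -1, 1001]) rotate([-90, 0, 0]) cylinder(h = 102, r = 256);
}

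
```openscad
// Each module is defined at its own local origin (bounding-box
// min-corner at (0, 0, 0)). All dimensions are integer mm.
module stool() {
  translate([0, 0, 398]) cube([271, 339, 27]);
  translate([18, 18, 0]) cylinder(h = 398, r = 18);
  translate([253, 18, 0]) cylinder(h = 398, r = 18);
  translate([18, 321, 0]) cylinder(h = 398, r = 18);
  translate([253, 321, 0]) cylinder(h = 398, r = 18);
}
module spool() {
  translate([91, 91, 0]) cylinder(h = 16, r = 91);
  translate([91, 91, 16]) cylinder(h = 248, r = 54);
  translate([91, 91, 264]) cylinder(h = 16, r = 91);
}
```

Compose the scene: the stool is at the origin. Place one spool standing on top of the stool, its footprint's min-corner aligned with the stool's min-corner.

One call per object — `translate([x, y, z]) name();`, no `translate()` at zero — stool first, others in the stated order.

stool();
translate([0, 0, 425]) spool();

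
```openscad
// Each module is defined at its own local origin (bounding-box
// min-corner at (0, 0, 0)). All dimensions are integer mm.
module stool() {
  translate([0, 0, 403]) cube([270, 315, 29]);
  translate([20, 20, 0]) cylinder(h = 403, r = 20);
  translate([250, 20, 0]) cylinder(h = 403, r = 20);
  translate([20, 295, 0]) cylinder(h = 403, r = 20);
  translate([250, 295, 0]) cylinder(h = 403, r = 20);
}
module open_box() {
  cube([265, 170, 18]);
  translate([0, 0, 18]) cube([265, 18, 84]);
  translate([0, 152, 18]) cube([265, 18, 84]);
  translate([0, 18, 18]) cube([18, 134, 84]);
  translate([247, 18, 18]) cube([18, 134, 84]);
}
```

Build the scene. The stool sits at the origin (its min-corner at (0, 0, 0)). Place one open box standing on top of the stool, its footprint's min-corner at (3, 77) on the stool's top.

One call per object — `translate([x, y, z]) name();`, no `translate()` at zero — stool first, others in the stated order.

stool();
translate([3, 77, 432]) open_box();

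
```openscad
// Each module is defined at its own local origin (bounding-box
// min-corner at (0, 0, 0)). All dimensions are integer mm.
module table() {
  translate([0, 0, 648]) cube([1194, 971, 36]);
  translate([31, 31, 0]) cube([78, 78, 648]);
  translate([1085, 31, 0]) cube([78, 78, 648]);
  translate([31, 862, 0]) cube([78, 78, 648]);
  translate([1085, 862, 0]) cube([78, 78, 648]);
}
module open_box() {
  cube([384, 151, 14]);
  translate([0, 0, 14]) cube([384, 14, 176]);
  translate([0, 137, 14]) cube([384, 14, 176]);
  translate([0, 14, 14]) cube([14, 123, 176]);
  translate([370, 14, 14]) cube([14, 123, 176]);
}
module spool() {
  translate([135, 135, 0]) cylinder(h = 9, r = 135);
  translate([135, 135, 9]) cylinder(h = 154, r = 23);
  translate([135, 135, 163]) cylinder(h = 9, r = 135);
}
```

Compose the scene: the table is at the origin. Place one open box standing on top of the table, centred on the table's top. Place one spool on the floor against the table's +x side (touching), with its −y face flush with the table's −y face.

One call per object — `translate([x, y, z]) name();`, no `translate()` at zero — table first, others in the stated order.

table();
translate([405, 410, 684]) open_box();
translate([1194, 0, 0]) spool();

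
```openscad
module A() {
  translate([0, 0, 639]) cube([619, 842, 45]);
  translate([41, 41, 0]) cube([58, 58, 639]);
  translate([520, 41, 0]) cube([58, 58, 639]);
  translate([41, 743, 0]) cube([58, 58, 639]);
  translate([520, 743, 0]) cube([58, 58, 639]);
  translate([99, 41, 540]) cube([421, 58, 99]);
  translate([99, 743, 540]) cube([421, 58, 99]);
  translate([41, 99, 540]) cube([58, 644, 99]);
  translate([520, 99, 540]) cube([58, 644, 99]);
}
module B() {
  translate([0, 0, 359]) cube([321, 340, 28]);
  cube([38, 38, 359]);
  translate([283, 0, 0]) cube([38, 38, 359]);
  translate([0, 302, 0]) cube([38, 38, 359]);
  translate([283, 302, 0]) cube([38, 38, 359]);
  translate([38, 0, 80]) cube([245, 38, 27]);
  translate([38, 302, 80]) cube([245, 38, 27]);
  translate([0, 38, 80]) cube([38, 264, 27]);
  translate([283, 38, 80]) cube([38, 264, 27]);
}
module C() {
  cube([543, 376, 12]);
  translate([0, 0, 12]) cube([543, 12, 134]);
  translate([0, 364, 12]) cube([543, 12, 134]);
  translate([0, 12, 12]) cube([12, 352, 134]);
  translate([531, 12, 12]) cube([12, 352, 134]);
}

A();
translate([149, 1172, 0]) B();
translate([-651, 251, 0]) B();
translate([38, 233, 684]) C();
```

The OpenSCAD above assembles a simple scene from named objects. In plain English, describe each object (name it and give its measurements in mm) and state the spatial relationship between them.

A is a table: top 619 mm (x) × 842 mm (y), 45 mm thick, upper face at z = 684 mm, on four 58×58 mm square legs, each inset 41 mm from the nearest pair of top edges, running from z = 0 to the bottom of the top. Four apron rails, 58 mm thick and 99 mm tall, run between adjacent legs with their top edges flush with the underside of the top and their outer faces flush with the legs' outer faces.

B is a four-legged stool. The seat is 321×340 mm, 28 mm thick, top at z = 387 mm. It stands on four square legs, each 38×38 mm in cross-section, from z = 0 to the seat underside, each flush with a corner of the seat. Four stretchers, 38 mm wide and 27 mm tall, connect adjacent legs with their undersides at z = 80 mm, each running between the inner faces of the legs it joins and aligned with the legs' outer faces on the other axis.

C is an open storage box with external size 543×376×146 mm and wall thickness 12 mm (the base is also 12 mm thick). The base covers the whole footprint; the four walls stand on the base, with the y-facing walls full-width and the x-facing walls fitting between their inner faces.

Two stools sit around the table at the +y, −x sides. The open box is on top of the table, centred.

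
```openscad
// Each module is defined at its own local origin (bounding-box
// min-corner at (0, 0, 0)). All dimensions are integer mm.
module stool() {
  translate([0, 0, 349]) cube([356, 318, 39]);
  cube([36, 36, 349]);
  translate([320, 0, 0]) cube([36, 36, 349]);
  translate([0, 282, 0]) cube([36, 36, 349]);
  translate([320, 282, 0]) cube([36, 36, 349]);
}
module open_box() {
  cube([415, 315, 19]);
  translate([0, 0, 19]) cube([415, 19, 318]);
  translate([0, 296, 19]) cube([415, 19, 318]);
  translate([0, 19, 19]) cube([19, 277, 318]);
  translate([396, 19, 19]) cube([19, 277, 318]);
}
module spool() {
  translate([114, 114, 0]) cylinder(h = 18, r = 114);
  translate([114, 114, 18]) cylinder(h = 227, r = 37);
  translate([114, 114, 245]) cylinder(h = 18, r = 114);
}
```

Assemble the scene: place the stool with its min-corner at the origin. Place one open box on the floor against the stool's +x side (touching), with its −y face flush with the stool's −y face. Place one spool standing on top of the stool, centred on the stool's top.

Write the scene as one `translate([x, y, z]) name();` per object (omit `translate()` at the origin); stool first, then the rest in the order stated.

stool();
translate([356, 0, 0]) open_box();
translate([64, 45, 388]) spool();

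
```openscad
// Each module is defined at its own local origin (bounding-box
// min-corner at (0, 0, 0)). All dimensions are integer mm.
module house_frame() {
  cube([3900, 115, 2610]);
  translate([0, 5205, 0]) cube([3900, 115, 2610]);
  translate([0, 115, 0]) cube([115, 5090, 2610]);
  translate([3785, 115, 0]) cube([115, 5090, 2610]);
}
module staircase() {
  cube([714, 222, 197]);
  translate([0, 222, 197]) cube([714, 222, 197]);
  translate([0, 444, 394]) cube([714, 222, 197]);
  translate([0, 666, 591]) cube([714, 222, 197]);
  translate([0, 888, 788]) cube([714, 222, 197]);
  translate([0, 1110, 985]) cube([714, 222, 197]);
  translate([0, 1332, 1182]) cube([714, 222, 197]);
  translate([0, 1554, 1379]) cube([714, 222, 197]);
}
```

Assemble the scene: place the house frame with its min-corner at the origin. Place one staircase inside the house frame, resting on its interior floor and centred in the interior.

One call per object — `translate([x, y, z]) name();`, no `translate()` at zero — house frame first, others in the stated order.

house_frame();
translate([1593, 1772, 0]) staircase();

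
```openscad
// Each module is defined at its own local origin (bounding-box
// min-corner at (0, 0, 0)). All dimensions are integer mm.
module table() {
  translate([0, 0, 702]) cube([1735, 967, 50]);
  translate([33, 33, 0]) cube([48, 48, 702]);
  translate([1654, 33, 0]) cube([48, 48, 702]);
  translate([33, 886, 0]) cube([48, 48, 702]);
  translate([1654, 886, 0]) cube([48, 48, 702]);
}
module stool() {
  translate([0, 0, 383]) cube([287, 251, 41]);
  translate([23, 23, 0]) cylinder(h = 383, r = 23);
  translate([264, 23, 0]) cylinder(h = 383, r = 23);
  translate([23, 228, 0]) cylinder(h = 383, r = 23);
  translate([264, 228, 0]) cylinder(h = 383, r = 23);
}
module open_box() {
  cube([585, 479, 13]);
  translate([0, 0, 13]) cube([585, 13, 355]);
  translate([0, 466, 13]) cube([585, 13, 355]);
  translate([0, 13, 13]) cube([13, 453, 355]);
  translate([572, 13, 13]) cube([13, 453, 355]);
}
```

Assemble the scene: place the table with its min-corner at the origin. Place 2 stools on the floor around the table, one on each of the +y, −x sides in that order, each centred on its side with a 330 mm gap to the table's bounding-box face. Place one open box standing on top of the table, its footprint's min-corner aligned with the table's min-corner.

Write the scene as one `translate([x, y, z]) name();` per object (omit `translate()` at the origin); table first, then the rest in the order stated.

table();
translate([724, 1297, 0]) stool();
translate([-617, 358, 0]) stool();
translate([0, 0, 752]) open_box();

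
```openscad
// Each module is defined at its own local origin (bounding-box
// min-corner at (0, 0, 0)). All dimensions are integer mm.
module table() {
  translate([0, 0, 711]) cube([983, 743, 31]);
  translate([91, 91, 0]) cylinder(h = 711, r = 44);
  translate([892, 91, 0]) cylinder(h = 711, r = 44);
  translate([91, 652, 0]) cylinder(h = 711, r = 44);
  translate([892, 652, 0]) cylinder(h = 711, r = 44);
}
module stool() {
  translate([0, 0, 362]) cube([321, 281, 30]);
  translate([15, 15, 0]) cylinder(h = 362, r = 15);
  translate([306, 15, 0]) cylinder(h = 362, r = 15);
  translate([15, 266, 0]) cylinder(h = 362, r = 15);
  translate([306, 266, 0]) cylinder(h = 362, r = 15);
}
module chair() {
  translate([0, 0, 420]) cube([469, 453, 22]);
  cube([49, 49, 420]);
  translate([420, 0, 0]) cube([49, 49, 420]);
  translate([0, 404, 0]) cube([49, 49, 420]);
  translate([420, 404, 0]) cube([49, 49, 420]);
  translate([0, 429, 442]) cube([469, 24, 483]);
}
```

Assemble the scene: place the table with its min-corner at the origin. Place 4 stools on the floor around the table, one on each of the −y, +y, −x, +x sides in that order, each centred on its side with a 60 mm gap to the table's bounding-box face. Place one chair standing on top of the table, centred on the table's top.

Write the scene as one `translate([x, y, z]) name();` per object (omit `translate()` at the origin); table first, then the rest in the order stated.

table();
translate([331, -341, 0]) stool();
translate([331, 803, 0]) stool();
translate([-381, 231, 0]) stool();
translate([1043, 231, 0]) stool();
translate([257, 145, 742]) chair();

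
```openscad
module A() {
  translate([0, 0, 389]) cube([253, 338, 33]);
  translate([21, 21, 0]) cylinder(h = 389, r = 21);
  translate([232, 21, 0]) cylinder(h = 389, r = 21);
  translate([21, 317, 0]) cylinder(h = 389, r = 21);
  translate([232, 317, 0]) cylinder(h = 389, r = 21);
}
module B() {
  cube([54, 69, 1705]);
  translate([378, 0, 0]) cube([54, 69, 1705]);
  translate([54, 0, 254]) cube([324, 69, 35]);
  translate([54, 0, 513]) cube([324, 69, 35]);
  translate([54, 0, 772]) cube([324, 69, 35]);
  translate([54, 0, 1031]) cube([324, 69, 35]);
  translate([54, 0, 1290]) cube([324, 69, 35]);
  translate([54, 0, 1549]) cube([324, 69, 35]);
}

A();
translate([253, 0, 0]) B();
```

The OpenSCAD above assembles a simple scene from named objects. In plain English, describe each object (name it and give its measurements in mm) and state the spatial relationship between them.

A is a simple wooden stool: a rectangular seat 253 mm (x) by 338 mm (y), 33 mm thick, top face at z = 422 mm, on four round legs, each 42 mm in diameter. The legs rest on z = 0, each leg's axis is inset half a diameter from the nearest pair of seat edges (so the leg's bounding box is flush with the corner).

B is a wooden ladder with two side rails of 54×69 mm section and 1705 mm height, set 432 mm apart overall. Between them run 6 rectangular rungs (69 mm deep, 35 mm thick), front faces flush with the rails' −y face. The bottom of the first rung is 254 mm above the floor and each subsequent rung is 259 mm higher than the one below.

The ladder is against the stool's +x side, with their −y faces flush.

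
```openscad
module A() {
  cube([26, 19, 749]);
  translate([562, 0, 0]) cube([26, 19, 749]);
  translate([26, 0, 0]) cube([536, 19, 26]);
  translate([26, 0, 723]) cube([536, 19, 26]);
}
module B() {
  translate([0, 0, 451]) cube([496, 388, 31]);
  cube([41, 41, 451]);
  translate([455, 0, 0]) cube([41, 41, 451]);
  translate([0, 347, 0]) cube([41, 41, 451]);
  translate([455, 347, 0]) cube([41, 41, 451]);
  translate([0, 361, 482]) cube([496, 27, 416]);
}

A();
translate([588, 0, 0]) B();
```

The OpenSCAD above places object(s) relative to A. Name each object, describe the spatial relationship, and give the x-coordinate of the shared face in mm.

The picture frame's +x face and the chair's −x face are both at x = 588 mm.

A is a picture frame. B is a chair. The chair is against the picture frame's +x side, with their −y faces flush. The x-coordinate of the shared face is 588 mm.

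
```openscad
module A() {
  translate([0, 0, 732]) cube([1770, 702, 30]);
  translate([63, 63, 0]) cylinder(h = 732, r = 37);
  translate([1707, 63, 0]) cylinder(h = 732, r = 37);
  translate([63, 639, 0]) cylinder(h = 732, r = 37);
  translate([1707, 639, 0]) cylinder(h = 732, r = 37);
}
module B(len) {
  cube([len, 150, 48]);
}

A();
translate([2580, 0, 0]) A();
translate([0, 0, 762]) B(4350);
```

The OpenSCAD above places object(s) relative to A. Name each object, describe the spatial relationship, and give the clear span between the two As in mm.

A is a table. B is a beam. A beam spans the tops of two tables. The clear span between the two tables is 810 mm.

Second table starts at x = 2580; first ends at x = 1770; clear span = 2580 − 1770 = 810 mm.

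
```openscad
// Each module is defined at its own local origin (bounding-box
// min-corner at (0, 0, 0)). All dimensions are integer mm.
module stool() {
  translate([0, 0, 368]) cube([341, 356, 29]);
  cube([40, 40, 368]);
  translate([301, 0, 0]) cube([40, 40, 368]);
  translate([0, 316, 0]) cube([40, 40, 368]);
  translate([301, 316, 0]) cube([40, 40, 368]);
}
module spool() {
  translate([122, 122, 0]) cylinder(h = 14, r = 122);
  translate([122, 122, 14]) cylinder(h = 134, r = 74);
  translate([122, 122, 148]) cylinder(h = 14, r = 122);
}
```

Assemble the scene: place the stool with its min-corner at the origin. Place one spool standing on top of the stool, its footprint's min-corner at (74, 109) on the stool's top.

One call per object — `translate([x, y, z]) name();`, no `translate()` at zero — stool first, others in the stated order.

stool();
translate([74, 109, 397]) spool();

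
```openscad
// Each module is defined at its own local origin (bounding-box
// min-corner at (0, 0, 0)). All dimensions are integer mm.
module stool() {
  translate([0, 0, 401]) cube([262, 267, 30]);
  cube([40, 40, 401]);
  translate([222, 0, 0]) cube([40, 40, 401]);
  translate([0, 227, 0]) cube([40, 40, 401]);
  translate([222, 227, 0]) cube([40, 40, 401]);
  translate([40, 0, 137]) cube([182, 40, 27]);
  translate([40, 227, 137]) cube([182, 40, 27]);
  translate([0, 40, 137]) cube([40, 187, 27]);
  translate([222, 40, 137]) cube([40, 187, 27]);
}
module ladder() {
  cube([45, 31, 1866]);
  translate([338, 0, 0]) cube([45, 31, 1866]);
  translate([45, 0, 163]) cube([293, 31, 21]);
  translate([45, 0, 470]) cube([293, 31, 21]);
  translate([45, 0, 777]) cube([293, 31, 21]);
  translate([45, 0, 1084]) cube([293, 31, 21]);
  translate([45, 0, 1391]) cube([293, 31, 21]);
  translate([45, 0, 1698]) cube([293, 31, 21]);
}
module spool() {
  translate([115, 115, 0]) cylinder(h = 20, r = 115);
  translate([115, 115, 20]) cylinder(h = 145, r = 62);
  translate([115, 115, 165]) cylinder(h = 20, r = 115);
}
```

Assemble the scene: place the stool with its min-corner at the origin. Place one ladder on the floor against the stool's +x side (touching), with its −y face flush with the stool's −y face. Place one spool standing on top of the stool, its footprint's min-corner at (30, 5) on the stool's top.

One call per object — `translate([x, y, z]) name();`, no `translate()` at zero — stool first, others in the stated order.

stool();
translate([262, 0, 0]) ladder();
translate([30, 5, 431]) spool();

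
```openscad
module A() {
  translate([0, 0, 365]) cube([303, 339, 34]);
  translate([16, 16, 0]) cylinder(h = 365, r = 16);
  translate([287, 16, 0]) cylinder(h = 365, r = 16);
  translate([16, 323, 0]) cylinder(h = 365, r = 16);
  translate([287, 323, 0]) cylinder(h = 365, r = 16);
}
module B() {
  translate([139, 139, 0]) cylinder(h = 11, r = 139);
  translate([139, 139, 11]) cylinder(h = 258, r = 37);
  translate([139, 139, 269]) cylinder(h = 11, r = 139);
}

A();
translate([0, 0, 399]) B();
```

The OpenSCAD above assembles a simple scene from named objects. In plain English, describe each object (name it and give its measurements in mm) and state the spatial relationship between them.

A is a four-legged stool. The seat is 303×339 mm, 34 mm thick, top at z = 399 mm. It stands on four round legs, each 32 mm in diameter, from z = 0 to the seat underside, each leg's axis is inset half a diameter from the nearest pair of seat edges (so the leg's bounding box is flush with the corner).

B is a spool: two coaxial disc flanges of radius 139 mm and thickness 11 mm, joined by a core cylinder of radius 37 mm and height 258 mm. The lower flange rests on z = 0 and the three cylinders share a vertical axis.

The spool is on top of the stool.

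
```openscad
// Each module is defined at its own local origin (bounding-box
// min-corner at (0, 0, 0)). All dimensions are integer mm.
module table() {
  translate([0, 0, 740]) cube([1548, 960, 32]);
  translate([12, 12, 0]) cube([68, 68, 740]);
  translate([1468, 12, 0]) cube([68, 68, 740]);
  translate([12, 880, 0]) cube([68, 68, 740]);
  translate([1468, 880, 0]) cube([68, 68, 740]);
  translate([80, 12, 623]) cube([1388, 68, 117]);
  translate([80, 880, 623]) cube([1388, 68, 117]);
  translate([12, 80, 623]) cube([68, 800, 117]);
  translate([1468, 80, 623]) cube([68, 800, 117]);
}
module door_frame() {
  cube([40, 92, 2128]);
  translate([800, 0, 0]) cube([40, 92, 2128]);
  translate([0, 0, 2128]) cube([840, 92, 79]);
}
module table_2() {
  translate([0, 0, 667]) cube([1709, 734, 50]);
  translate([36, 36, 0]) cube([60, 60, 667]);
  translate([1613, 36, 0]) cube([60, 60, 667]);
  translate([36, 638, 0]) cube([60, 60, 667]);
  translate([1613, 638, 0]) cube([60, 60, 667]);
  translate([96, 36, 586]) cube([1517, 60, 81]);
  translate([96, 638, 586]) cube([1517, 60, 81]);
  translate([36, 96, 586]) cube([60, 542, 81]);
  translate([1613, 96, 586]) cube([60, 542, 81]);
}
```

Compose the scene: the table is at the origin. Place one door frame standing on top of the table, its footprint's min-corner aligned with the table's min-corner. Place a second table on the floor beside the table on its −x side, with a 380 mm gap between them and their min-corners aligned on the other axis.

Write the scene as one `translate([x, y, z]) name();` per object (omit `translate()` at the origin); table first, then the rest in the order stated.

table();
translate([0, 0, 772]) door_frame();
translate([-2089, 0, 0]) table_2();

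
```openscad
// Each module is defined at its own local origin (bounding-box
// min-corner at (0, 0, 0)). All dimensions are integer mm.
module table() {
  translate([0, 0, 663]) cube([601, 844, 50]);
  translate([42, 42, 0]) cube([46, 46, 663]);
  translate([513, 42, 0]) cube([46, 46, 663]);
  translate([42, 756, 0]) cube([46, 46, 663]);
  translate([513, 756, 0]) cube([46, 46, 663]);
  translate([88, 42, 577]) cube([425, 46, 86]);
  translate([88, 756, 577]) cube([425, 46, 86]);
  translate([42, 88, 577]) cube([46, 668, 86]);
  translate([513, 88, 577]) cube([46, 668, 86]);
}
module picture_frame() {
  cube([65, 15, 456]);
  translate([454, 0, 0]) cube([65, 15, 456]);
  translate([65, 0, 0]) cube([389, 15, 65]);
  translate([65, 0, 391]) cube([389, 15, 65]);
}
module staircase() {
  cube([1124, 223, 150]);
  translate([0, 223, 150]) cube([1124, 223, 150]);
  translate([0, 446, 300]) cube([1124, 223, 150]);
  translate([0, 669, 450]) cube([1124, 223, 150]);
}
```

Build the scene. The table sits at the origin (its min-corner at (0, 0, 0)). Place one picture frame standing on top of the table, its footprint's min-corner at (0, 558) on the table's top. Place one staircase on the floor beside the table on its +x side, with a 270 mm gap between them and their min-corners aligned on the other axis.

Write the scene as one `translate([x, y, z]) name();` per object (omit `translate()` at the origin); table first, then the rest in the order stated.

table();
translate([0, 558, 713]) picture_frame();
translate([871, 0, 0]) staircase();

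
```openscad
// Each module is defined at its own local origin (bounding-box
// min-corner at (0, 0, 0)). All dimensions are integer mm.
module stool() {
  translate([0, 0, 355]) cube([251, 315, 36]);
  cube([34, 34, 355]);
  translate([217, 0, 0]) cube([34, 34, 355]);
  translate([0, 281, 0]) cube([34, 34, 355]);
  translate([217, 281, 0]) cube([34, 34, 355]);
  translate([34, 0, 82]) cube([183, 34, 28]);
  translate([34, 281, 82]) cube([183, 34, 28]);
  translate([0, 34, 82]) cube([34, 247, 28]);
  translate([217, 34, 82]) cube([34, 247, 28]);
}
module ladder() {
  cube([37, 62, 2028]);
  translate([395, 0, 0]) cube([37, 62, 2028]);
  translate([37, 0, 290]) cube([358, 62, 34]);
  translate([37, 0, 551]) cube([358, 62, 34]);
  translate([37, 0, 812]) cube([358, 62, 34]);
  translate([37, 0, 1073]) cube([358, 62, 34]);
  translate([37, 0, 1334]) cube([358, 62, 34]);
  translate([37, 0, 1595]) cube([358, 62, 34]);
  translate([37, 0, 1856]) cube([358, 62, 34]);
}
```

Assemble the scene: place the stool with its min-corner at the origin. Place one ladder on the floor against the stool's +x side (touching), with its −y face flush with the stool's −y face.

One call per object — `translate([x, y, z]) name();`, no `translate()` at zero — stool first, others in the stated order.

stool();
translate([251, 0, 0]) ladder();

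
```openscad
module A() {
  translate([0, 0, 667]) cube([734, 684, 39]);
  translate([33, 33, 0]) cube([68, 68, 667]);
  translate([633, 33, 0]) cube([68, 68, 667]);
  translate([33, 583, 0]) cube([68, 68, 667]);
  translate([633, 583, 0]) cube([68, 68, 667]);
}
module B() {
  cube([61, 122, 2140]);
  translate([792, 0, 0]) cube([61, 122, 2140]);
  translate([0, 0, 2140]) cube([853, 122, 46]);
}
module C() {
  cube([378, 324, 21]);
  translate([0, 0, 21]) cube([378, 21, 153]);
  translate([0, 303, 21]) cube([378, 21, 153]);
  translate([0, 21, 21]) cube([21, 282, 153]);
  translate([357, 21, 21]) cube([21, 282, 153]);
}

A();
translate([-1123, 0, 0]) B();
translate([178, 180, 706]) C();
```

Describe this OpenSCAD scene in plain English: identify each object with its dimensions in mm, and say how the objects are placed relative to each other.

A is a table with a 734×684 mm rectangular top, 39 mm thick, top surface at z = 706 mm, supported by four 68×68 mm square legs, each inset 33 mm from the nearest pair of top edges, running from the floor.

B is a rectangular door frame: two vertical jambs of 61×122 mm section, 2140 mm tall, with a clear opening 731 mm wide between their inner faces. A header 46 mm tall and 122 mm deep lies on top of the jambs and spans the full outside width.

C is an open-topped rectangular box: outside dimensions 378×324×174 mm, with a uniform wall and base thickness of 21 mm. The base is a full 378×324 slab on the floor; four walls sit on top of the base. The front and back walls (the −y and +y sides) span the full width; the two side walls fit between them.

The door frame is on the floor beside the table on its −x side. The open box is on top of the table, centred.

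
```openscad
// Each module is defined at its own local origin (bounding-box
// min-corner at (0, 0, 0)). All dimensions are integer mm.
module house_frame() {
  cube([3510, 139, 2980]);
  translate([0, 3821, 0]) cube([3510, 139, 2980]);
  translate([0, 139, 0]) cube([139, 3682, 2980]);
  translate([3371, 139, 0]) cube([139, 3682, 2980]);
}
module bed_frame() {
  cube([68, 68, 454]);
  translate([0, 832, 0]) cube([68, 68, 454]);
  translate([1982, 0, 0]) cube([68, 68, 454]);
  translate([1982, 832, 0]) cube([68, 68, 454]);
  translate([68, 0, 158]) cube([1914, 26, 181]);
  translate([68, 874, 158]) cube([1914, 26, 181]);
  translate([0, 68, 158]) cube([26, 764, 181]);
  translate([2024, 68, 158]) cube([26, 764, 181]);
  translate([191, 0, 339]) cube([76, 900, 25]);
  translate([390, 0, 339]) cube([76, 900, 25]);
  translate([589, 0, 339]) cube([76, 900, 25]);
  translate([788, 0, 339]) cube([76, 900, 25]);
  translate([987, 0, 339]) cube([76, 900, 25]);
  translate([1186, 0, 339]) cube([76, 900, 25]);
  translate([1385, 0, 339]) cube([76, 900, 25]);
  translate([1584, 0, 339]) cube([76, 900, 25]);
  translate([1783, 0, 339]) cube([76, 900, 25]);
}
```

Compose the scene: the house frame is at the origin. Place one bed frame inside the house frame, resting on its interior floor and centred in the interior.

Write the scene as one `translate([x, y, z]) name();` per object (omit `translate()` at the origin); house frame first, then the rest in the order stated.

house_frame();
translate([730, 1530, 0]) bed_frame();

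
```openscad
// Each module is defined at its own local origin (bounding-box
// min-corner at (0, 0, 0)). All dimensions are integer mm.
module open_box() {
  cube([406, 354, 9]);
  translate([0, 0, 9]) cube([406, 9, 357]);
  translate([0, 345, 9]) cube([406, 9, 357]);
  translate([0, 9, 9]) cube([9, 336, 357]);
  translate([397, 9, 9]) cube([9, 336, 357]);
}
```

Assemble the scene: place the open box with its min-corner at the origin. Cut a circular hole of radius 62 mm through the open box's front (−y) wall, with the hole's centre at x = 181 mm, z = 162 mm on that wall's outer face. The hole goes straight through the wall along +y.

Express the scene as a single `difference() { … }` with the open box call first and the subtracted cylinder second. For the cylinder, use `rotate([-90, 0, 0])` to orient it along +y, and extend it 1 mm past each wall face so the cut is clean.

difference() {
  open_box();
  translate([181, -1, 162]) rotate([-90, 0, 0]) cylinder(h = 11, r = 62);
}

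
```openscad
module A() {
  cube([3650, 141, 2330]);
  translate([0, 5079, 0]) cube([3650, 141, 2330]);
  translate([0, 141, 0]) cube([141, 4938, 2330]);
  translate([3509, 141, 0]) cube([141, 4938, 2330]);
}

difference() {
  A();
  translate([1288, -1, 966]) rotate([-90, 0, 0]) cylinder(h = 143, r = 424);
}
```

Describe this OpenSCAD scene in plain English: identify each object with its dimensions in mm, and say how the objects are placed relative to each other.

A is a box-shaped house frame (walls only): outside footprint 3650×5220 mm, wall height 2330 mm, wall thickness 141 mm. The two y-facing walls run the full x-width; the two x-facing walls fit between the inner faces of the y-facing walls.

The house frame has a circular hole of radius 424 mm through its front wall, centred at (x = 1288, z = 966).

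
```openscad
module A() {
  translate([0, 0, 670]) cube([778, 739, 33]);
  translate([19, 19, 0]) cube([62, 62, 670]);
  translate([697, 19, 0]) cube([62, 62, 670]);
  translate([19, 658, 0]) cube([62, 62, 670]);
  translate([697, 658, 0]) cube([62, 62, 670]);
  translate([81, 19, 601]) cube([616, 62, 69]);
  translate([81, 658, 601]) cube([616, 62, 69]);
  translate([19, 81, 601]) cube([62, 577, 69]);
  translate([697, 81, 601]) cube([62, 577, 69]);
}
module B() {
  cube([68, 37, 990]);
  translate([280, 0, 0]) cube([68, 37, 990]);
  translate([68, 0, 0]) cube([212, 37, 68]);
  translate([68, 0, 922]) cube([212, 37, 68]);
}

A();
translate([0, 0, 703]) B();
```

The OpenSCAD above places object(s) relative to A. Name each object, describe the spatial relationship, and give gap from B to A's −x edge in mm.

The picture frame's min-x is at 0; the table's min-x is 0; gap = 0 mm.

A is a table. B is a picture frame. The picture frame is on top of the table. The gap from the picture frame to the table's −x edge is 0 mm.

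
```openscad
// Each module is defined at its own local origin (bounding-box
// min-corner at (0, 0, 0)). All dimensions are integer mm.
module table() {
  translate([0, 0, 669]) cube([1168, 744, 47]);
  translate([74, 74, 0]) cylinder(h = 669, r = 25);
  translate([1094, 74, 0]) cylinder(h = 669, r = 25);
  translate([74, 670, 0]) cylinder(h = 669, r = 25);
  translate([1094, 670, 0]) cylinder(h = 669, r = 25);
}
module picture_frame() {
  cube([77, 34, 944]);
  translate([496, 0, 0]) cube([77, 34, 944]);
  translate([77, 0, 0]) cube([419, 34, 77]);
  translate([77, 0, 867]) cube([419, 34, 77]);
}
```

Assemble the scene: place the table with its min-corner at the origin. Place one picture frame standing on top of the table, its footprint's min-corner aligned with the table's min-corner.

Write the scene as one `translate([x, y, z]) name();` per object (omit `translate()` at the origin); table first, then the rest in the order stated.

table();
translate([0, 0, 716]) picture_frame();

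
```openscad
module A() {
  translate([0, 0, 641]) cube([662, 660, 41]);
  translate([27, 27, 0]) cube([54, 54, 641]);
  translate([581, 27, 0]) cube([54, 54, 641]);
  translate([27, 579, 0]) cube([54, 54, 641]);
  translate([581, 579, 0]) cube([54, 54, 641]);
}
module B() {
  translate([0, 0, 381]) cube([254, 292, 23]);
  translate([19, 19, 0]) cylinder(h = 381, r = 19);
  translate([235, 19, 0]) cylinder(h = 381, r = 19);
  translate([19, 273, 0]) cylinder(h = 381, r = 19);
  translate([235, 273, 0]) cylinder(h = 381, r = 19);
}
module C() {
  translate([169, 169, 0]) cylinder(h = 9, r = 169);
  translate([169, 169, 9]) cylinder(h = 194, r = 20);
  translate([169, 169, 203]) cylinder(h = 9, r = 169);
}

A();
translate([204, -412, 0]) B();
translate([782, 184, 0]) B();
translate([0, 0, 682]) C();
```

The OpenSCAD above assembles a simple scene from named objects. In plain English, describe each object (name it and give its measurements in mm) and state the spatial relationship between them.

A is a rectangular dining table. The top is 662×660×41 mm with its upper surface at z = 682 mm. It stands on four 54×54 mm square legs, each inset 27 mm from the nearest pair of top edges, running from the floor to the underside of the top.

B is a four-legged stool. The seat is a 254×292×23 mm slab whose top surface is at z = 404 mm; four round legs, each 38 mm in diameter, run from the floor (z = 0) to the underside of the seat, each leg's axis is inset half a diameter from the nearest pair of seat edges (so the leg's bounding box is flush with the corner).

C is a spool: two coaxial disc flanges of radius 169 mm and thickness 9 mm, joined by a core cylinder of radius 20 mm and height 194 mm. The lower flange rests on z = 0 and the three cylinders share a vertical axis.

Two stools sit around the table at the −y, +x sides. The spool is on top of the table.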